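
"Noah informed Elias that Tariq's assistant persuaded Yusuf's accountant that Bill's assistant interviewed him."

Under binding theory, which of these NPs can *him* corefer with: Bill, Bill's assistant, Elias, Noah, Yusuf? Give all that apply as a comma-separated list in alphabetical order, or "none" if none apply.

Bill, Elias, Noah, Yusuf

*him* is a pronoun; Principle B requires it to be free in its binding domain — the clause headed by 'interviewed'.
— Bill: possessor inside the subject DP of the clause headed by 'interviewed'; does not c-command the pronoun — Principle B does not apply; allowed.
— Bill's assistant: subject of the clause headed by 'interviewed'; c-commands the pronoun within its binding domain — blocked (Principle B).
— Elias: object of the matrix clause; c-commands the pronoun but lies outside its binding domain — allowed.
— Noah: subject of the matrix clause; c-commands the pronoun but lies outside its binding domain — allowed.
— Yusuf: possessor inside the object DP of the clause headed by 'persuaded'; does not c-command the pronoun — Principle B does not apply; allowed.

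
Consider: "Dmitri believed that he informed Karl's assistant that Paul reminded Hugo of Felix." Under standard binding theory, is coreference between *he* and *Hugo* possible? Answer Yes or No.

*Hugo* is an R-expression; Principle C requires it to be free (not bound by any c-commanding expression).
— he: subject of the clause headed by 'informed'; the pronoun c-commands the R-expression — coreference blocked (Principle C).

No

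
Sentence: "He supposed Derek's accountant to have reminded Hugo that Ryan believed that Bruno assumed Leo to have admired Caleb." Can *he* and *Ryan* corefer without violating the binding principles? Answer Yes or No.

No

*Ryan* is an R-expression; Principle C requires it to be free (not bound by any c-commanding expression).
— he: subject of the matrix clause; the pronoun c-commands the R-expression — coreference blocked (Principle C).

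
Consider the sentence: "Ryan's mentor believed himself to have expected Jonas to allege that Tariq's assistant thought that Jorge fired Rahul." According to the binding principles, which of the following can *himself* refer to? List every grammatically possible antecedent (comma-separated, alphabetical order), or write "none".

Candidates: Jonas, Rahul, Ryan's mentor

*himself* is a reflexive; Principle A requires it to be bound within its binding domain — the matrix clause.
— Jonas: subject of the clause headed by 'allege'; does not c-command the reflexive — cannot bind it (Principle A).
— Rahul: object of the clause headed by 'fired'; does not c-command the reflexive — cannot bind it (Principle A).
— Ryan's mentor: subject of the matrix clause; c-commands the reflexive within its binding domain — allowed (Principle A).

Ryan's mentor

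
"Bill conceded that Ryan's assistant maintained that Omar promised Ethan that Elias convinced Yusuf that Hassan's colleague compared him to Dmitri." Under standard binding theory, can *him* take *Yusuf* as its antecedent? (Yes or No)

Yes

*him* is a pronoun; Principle B requires it to be free in its binding domain — the clause headed by 'compared'.
— Yusuf: object of the clause headed by 'convinced'; c-commands the pronoun but lies outside its binding domain — allowed.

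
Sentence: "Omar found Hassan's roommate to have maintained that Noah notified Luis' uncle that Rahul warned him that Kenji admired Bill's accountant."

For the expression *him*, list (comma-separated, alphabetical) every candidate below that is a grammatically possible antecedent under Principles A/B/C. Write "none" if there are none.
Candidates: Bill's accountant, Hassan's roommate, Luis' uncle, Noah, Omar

*him* is a pronoun; Principle B requires it to be free in its binding domain — the clause headed by 'warned'.
— Bill's accountant: object of the clause headed by 'admired'; is c-commanded by the pronoun; coreference would bind this R-expression — blocked (Principle C).
— Hassan's roommate: subject of the clause headed by 'maintained'; c-commands the pronoun but lies outside its binding domain — allowed.
— Luis' uncle: object of the clause headed by 'notified'; c-commands the pronoun but lies outside its binding domain — allowed.
— Noah: subject of the clause headed by 'notified'; c-commands the pronoun but lies outside its binding domain — allowed.
— Omar: subject of the matrix clause; c-commands the pronoun but lies outside its binding domain — allowed.

Hassan's roommate, Luis' uncle, Noah, Omar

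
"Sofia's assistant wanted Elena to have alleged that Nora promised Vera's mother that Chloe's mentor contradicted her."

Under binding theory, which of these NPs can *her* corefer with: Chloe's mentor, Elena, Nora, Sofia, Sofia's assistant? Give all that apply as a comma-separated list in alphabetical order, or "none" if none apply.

Elena, Nora, Sofia, Sofia's assistant

*her* is a pronoun; Principle B requires it to be free in its binding domain — the clause headed by 'contradicted'.
— Chloe's mentor: subject of the clause headed by 'contradicted'; c-commands the pronoun within its binding domain — blocked (Principle B).
— Elena: subject of the clause headed by 'alleged'; c-commands the pronoun but lies outside its binding domain — allowed.
— Nora: subject of the clause headed by 'promised'; c-commands the pronoun but lies outside its binding domain — allowed.
— Sofia: possessor inside the subject DP of the matrix clause; does not c-command the pronoun — Principle B does not apply; allowed.
— Sofia's assistant: subject of the matrix clause; c-commands the pronoun but lies outside its binding domain — allowed.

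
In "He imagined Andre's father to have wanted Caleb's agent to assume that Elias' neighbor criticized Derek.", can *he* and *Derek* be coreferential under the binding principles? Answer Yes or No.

*Derek* is an R-expression; Principle C requires it to be free (not bound by any c-commanding expression).
— he: subject of the matrix clause; the pronoun c-commands the R-expression — coreference blocked (Principle C).

No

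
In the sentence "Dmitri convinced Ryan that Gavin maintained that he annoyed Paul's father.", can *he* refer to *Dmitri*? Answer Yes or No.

*he* is a pronoun; Principle B requires it to be free in its binding domain — the clause headed by 'annoyed'.
— Dmitri: subject of the matrix clause; c-commands the pronoun but lies outside its binding domain — allowed.

Yes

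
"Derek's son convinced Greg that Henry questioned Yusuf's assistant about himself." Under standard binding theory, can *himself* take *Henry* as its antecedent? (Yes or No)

*himself* is a reflexive; Principle A requires it to be bound within its binding domain — the clause headed by 'questioned'.
— Henry: subject of the clause headed by 'questioned'; c-commands the reflexive within its binding domain — allowed (Principle A).

Yes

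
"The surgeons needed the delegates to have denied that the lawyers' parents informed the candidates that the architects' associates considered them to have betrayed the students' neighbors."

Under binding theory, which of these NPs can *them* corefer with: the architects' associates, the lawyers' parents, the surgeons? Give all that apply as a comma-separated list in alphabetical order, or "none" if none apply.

the lawyers' parents, the surgeons

*them* is a pronoun; Principle B requires it to be free in its binding domain — the clause headed by 'considered'.
— the architects' associates: subject of the clause headed by 'considered'; c-commands the pronoun within its binding domain — blocked (Principle B).
— the lawyers' parents: subject of the clause headed by 'informed'; c-commands the pronoun but lies outside its binding domain — allowed.
— the surgeons: subject of the matrix clause; c-commands the pronoun but lies outside its binding domain — allowed.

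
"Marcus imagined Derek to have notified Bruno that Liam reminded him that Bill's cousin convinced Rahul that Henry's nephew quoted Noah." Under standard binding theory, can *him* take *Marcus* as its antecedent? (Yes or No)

Yes

*him* is a pronoun; Principle B requires it to be free in its binding domain — the clause headed by 'reminded'.
— Marcus: subject of the matrix clause; c-commands the pronoun but lies outside its binding domain — allowed.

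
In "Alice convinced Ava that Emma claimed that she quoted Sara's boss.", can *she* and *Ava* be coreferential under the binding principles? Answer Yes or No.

Yes

*Ava* is an R-expression; Principle C requires it to be free (not bound by any c-commanding expression).
— she: subject of the clause headed by 'quoted'; the pronoun does not c-command the R-expression — coreference allowed.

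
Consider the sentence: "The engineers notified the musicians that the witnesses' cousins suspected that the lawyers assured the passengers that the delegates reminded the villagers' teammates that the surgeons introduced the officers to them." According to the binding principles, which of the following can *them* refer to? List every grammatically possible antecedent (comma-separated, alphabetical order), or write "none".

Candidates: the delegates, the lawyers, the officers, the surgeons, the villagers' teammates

*them* is a pronoun; Principle B requires it to be free in its binding domain — the clause headed by 'introduced'.
— the delegates: subject of the clause headed by 'reminded'; c-commands the pronoun but lies outside its binding domain — allowed.
— the lawyers: subject of the clause headed by 'assured'; c-commands the pronoun but lies outside its binding domain — allowed.
— the officers: object of the clause headed by 'introduced'; c-commands the pronoun within its binding domain — blocked (Principle B).
— the surgeons: subject of the clause headed by 'introduced'; c-commands the pronoun within its binding domain — blocked (Principle B).
— the villagers' teammates: object of the clause headed by 'reminded'; c-commands the pronoun but lies outside its binding domain — allowed.

the delegates, the lawyers, the villagers' teammates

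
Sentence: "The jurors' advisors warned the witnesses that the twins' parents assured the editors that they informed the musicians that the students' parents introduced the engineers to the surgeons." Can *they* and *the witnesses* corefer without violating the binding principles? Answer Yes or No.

*the witnesses* is an R-expression; Principle C requires it to be free (not bound by any c-commanding expression).
— they: subject of the clause headed by 'informed'; the pronoun does not c-command the R-expression — coreference allowed.

Yes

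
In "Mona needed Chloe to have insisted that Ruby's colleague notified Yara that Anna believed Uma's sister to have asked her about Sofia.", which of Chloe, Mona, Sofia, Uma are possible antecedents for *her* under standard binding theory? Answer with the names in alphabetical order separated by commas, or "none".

*her* is a pronoun; Principle B requires it to be free in its binding domain — the clause headed by 'asked'.
— Chloe: subject of the clause headed by 'insisted'; c-commands the pronoun but lies outside its binding domain — allowed.
— Mona: subject of the matrix clause; c-commands the pronoun but lies outside its binding domain — allowed.
— Sofia: second object of the clause headed by 'asked'; is c-commanded by the pronoun; coreference would bind this R-expression — blocked (Principle C).
— Uma: possessor inside the subject DP of the clause headed by 'asked'; does not c-command the pronoun — Principle B does not apply; allowed.

Chloe, Mona, Uma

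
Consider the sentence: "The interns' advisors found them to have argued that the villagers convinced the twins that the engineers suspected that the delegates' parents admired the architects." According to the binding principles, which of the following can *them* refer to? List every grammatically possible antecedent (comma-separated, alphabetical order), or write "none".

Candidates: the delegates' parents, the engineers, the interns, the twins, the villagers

*them* is a pronoun; Principle B requires it to be free in its binding domain — the matrix clause.
— the delegates' parents: subject of the clause headed by 'admired'; is c-commanded by the pronoun; coreference would bind this R-expression — blocked (Principle C).
— the engineers: subject of the clause headed by 'suspected'; is c-commanded by the pronoun; coreference would bind this R-expression — blocked (Principle C).
— the interns: possessor inside the subject DP of the matrix clause; does not c-command the pronoun — Principle B does not apply; allowed.
— the twins: object of the clause headed by 'convinced'; is c-commanded by the pronoun; coreference would bind this R-expression — blocked (Principle C).
— the villagers: subject of the clause headed by 'convinced'; is c-commanded by the pronoun; coreference would bind this R-expression — blocked (Principle C).

the interns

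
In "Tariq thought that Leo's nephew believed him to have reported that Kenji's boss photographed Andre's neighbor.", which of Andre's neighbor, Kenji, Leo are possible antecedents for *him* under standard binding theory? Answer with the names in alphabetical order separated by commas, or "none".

Leo

*him* is a pronoun; Principle B requires it to be free in its binding domain — the clause headed by 'believed'.
— Andre's neighbor: object of the clause headed by 'photographed'; is c-commanded by the pronoun; coreference would bind this R-expression — blocked (Principle C).
— Kenji: possessor inside the subject DP of the clause headed by 'photographed'; is c-commanded by the pronoun; coreference would bind this R-expression — blocked (Principle C).
— Leo: possessor inside the subject DP of the clause headed by 'believed'; does not c-command the pronoun — Principle B does not apply; allowed.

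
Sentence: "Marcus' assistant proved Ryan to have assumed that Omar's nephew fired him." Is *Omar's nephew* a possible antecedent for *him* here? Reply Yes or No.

No

*him* is a pronoun; Principle B requires it to be free in its binding domain — the clause headed by 'fired'.
— Omar's nephew: subject of the clause headed by 'fired'; c-commands the pronoun within its binding domain — blocked (Principle B).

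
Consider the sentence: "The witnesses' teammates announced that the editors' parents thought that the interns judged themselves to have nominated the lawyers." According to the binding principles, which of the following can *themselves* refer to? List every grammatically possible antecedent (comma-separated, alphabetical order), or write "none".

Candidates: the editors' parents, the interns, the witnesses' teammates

the interns

*themselves* is a reflexive; Principle A requires it to be bound within its binding domain — the clause headed by 'judged'.
— the editors' parents: subject of the clause headed by 'thought'; c-commands the reflexive but lies outside its binding domain — cannot bind it (Principle A).
— the interns: subject of the clause headed by 'judged'; c-commands the reflexive within its binding domain — allowed (Principle A).
— the witnesses' teammates: subject of the matrix clause; c-commands the reflexive but lies outside its binding domain — cannot bind it (Principle A).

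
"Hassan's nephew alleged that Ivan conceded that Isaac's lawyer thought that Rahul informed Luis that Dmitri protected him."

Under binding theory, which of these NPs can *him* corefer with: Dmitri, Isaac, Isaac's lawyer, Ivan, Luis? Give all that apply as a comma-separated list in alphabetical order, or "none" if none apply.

Isaac, Isaac's lawyer, Ivan, Luis

*him* is a pronoun; Principle B requires it to be free in its binding domain — the clause headed by 'protected'.
— Dmitri: subject of the clause headed by 'protected'; c-commands the pronoun within its binding domain — blocked (Principle B).
— Isaac: possessor inside the subject DP of the clause headed by 'thought'; does not c-command the pronoun — Principle B does not apply; allowed.
— Isaac's lawyer: subject of the clause headed by 'thought'; c-commands the pronoun but lies outside its binding domain — allowed.
— Ivan: subject of the clause headed by 'conceded'; c-commands the pronoun but lies outside its binding domain — allowed.
— Luis: object of the clause headed by 'informed'; c-commands the pronoun but lies outside its binding domain — allowed.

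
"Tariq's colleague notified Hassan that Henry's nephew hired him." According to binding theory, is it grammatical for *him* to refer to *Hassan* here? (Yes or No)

Yes

*Hassan* is an R-expression; Principle C requires it to be free (not bound by any c-commanding expression).
— him: object of the clause headed by 'hired'; the pronoun does not c-command the R-expression — coreference allowed.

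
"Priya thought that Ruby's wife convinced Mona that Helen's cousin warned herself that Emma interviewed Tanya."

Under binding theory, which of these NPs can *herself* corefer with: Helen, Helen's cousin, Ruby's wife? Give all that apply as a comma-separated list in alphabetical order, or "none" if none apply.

*herself* is a reflexive; Principle A requires it to be bound within its binding domain — the clause headed by 'warned'.
— Helen: possessor inside the subject DP of the clause headed by 'warned'; does not c-command the reflexive — cannot bind it (Principle A).
— Helen's cousin: subject of the clause headed by 'warned'; c-commands the reflexive within its binding domain — allowed (Principle A).
— Ruby's wife: subject of the clause headed by 'convinced'; c-commands the reflexive but lies outside its binding domain — cannot bind it (Principle A).

Helen's cousin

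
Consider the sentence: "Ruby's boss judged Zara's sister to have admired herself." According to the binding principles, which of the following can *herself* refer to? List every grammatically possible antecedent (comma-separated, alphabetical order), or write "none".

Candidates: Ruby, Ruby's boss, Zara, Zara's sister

Zara's sister

*herself* is a reflexive; Principle A requires it to be bound within its binding domain — the clause headed by 'admired'.
— Ruby: possessor inside the subject DP of the matrix clause; does not c-command the reflexive — cannot bind it (Principle A).
— Ruby's boss: subject of the matrix clause; c-commands the reflexive but lies outside its binding domain — cannot bind it (Principle A).
— Zara: possessor inside the subject DP of the clause headed by 'admired'; does not c-command the reflexive — cannot bind it (Principle A).
— Zara's sister: subject of the clause headed by 'admired'; c-commands the reflexive within its binding domain — allowed (Principle A).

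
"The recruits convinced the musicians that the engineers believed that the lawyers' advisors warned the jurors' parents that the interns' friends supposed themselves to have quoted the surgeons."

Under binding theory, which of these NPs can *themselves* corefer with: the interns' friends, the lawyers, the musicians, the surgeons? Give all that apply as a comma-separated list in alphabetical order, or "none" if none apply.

*themselves* is a reflexive; Principle A requires it to be bound within its binding domain — the clause headed by 'supposed'.
— the interns' friends: subject of the clause headed by 'supposed'; c-commands the reflexive within its binding domain — allowed (Principle A).
— the lawyers: possessor inside the subject DP of the clause headed by 'warned'; does not c-command the reflexive — cannot bind it (Principle A).
— the musicians: object of the matrix clause; c-commands the reflexive but lies outside its binding domain — cannot bind it (Principle A).
— the surgeons: object of the clause headed by 'quoted'; does not c-command the reflexive — cannot bind it (Principle A).

the interns' friends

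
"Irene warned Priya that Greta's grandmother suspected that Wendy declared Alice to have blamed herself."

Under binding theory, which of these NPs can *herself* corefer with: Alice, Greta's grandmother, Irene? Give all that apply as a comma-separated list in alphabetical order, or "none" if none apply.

Alice

*herself* is a reflexive; Principle A requires it to be bound within its binding domain — the clause headed by 'blamed'.
— Alice: subject of the clause headed by 'blamed'; c-commands the reflexive within its binding domain — allowed (Principle A).
— Greta's grandmother: subject of the clause headed by 'suspected'; c-commands the reflexive but lies outside its binding domain — cannot bind it (Principle A).
— Irene: subject of the matrix clause; c-commands the reflexive but lies outside its binding domain — cannot bind it (Principle A).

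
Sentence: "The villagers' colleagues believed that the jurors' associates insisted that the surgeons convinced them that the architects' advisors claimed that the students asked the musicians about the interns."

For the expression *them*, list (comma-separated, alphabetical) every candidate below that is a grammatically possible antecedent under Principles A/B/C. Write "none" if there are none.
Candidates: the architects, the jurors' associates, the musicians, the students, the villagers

the jurors' associates, the villagers

*them* is a pronoun; Principle B requires it to be free in its binding domain — the clause headed by 'convinced'.
— the architects: possessor inside the subject DP of the clause headed by 'claimed'; is c-commanded by the pronoun; coreference would bind this R-expression — blocked (Principle C).
— the jurors' associates: subject of the clause headed by 'insisted'; c-commands the pronoun but lies outside its binding domain — allowed.
— the musicians: object of the clause headed by 'asked'; is c-commanded by the pronoun; coreference would bind this R-expression — blocked (Principle C).
— the students: subject of the clause headed by 'asked'; is c-commanded by the pronoun; coreference would bind this R-expression — blocked (Principle C).
— the villagers: possessor inside the subject DP of the matrix clause; does not c-command the pronoun — Principle B does not apply; allowed.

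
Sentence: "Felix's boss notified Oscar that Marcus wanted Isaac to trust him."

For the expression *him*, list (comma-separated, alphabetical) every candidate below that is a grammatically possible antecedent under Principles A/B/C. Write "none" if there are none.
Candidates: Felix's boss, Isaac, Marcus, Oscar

*him* is a pronoun; Principle B requires it to be free in its binding domain — the clause headed by 'trust'.
— Felix's boss: subject of the matrix clause; c-commands the pronoun but lies outside its binding domain — allowed.
— Isaac: subject of the clause headed by 'trust'; c-commands the pronoun within its binding domain — blocked (Principle B).
— Marcus: subject of the clause headed by 'wanted'; c-commands the pronoun but lies outside its binding domain — allowed.
— Oscar: object of the matrix clause; c-commands the pronoun but lies outside its binding domain — allowed.

Felix's boss, Marcus, Oscar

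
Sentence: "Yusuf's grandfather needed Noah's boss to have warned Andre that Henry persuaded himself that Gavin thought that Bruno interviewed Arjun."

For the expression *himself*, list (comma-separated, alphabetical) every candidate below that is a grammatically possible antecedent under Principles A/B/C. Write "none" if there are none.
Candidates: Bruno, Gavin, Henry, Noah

Henry

*himself* is a reflexive; Principle A requires it to be bound within its binding domain — the clause headed by 'persuaded'.
— Bruno: subject of the clause headed by 'interviewed'; does not c-command the reflexive — cannot bind it (Principle A).
— Gavin: subject of the clause headed by 'thought'; does not c-command the reflexive — cannot bind it (Principle A).
— Henry: subject of the clause headed by 'persuaded'; c-commands the reflexive within its binding domain — allowed (Principle A).
— Noah: possessor inside the subject DP of the clause headed by 'warned'; does not c-command the reflexive — cannot bind it (Principle A).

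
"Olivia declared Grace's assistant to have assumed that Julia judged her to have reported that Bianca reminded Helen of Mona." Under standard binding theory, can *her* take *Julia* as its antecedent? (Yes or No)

No

*her* is a pronoun; Principle B requires it to be free in its binding domain — the clause headed by 'judged'.
— Julia: subject of the clause headed by 'judged'; c-commands the pronoun within its binding domain — blocked (Principle B).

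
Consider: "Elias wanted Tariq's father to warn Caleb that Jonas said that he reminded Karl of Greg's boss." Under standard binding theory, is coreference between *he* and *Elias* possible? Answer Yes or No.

*Elias* is an R-expression; Principle C requires it to be free (not bound by any c-commanding expression).
— he: subject of the clause headed by 'reminded'; the pronoun does not c-command the R-expression — coreference allowed.

Yes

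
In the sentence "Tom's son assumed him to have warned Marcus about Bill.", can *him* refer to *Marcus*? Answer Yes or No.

*him* is a pronoun; Principle B requires it to be free in its binding domain — the matrix clause.
— Marcus: object of the clause headed by 'warned'; is c-commanded by the pronoun; coreference would bind this R-expression — blocked (Principle C).

No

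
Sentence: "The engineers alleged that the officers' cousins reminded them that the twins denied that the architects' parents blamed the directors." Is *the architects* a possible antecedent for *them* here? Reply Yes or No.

*them* is a pronoun; Principle B requires it to be free in its binding domain — the clause headed by 'reminded'.
— the architects: possessor inside the subject DP of the clause headed by 'blamed'; is c-commanded by the pronoun; coreference would bind this R-expression — blocked (Principle C).

No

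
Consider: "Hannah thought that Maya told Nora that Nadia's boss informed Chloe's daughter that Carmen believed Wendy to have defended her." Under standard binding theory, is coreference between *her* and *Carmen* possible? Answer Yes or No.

*Carmen* is an R-expression; Principle C requires it to be free (not bound by any c-commanding expression).
— her: object of the clause headed by 'defended'; the pronoun does not c-command the R-expression — coreference allowed.

Yes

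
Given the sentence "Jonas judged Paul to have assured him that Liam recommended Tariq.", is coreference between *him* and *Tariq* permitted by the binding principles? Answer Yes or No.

No

*him* is a pronoun; Principle B requires it to be free in its binding domain — the clause headed by 'assured'.
— Tariq: object of the clause headed by 'recommended'; is c-commanded by the pronoun; coreference would bind this R-expression — blocked (Principle C).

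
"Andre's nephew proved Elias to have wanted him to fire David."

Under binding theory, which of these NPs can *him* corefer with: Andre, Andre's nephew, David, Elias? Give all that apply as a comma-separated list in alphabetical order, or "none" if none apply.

*him* is a pronoun; Principle B requires it to be free in its binding domain — the clause headed by 'wanted'.
— Andre: possessor inside the subject DP of the matrix clause; does not c-command the pronoun — Principle B does not apply; allowed.
— Andre's nephew: subject of the matrix clause; c-commands the pronoun but lies outside its binding domain — allowed.
— David: object of the clause headed by 'fire'; is c-commanded by the pronoun; coreference would bind this R-expression — blocked (Principle C).
— Elias: subject of the clause headed by 'wanted'; c-commands the pronoun within its binding domain — blocked (Principle B).

Andre, Andre's nephew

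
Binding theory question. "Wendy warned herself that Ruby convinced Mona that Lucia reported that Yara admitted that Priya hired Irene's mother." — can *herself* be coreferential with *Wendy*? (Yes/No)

Yes

*herself* is a reflexive; Principle A requires it to be bound within its binding domain — the matrix clause.
— Wendy: subject of the matrix clause; c-commands the reflexive within its binding domain — allowed (Principle A).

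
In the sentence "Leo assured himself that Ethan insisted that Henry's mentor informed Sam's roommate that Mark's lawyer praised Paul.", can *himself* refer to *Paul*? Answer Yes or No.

*himself* is a reflexive; Principle A requires it to be bound within its binding domain — the matrix clause.
— Paul: object of the clause headed by 'praised'; does not c-command the reflexive — cannot bind it (Principle A).

No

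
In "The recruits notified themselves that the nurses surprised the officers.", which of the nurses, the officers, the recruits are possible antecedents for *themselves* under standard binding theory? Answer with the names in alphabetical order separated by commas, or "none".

the recruits

*themselves* is a reflexive; Principle A requires it to be bound within its binding domain — the matrix clause.
— the nurses: subject of the clause headed by 'surprised'; does not c-command the reflexive — cannot bind it (Principle A).
— the officers: object of the clause headed by 'surprised'; does not c-command the reflexive — cannot bind it (Principle A).
— the recruits: subject of the matrix clause; c-commands the reflexive within its binding domain — allowed (Principle A).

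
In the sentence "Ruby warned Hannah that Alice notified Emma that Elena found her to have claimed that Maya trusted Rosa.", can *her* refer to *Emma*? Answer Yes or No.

Yes

*her* is a pronoun; Principle B requires it to be free in its binding domain — the clause headed by 'found'.
— Emma: object of the clause headed by 'notified'; c-commands the pronoun but lies outside its binding domain — allowed.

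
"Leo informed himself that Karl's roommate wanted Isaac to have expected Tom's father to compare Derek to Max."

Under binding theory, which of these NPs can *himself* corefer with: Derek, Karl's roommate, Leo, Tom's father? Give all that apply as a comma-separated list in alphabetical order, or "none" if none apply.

*himself* is a reflexive; Principle A requires it to be bound within its binding domain — the matrix clause.
— Derek: object of the clause headed by 'compare'; does not c-command the reflexive — cannot bind it (Principle A).
— Karl's roommate: subject of the clause headed by 'wanted'; does not c-command the reflexive — cannot bind it (Principle A).
— Leo: subject of the matrix clause; c-commands the reflexive within its binding domain — allowed (Principle A).
— Tom's father: subject of the clause headed by 'compare'; does not c-command the reflexive — cannot bind it (Principle A).

Leo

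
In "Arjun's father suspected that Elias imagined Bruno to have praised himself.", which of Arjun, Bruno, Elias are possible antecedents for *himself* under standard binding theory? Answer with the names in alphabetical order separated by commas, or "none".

*himself* is a reflexive; Principle A requires it to be bound within its binding domain — the clause headed by 'praised'.
— Arjun: possessor inside the subject DP of the matrix clause; does not c-command the reflexive — cannot bind it (Principle A).
— Bruno: subject of the clause headed by 'praised'; c-commands the reflexive within its binding domain — allowed (Principle A).
— Elias: subject of the clause headed by 'imagined'; c-commands the reflexive but lies outside its binding domain — cannot bind it (Principle A).

Bruno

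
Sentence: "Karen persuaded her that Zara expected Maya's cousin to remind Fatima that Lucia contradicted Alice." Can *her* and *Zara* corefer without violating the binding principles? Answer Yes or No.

No

*Zara* is an R-expression; Principle C requires it to be free (not bound by any c-commanding expression).
— her: object of the matrix clause; the pronoun c-commands the R-expression — coreference blocked (Principle C).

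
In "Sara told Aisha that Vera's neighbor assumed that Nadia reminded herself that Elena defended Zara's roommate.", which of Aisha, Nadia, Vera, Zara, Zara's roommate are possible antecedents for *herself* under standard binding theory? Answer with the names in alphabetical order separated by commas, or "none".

Nadia

*herself* is a reflexive; Principle A requires it to be bound within its binding domain — the clause headed by 'reminded'.
— Aisha: object of the matrix clause; c-commands the reflexive but lies outside its binding domain — cannot bind it (Principle A).
— Nadia: subject of the clause headed by 'reminded'; c-commands the reflexive within its binding domain — allowed (Principle A).
— Vera: possessor inside the subject DP of the clause headed by 'assumed'; does not c-command the reflexive — cannot bind it (Principle A).
— Zara: possessor inside the object DP of the clause headed by 'defended'; does not c-command the reflexive — cannot bind it (Principle A).
— Zara's roommate: object of the clause headed by 'defended'; does not c-command the reflexive — cannot bind it (Principle A).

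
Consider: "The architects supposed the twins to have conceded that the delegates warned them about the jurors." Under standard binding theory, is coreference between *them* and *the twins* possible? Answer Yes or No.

*the twins* is an R-expression; Principle C requires it to be free (not bound by any c-commanding expression).
— them: object of the clause headed by 'warned'; the pronoun does not c-command the R-expression — coreference allowed.

Yes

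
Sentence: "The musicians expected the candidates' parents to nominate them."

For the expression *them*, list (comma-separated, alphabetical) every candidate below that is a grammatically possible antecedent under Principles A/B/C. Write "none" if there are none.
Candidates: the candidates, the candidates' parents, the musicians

the candidates, the musicians

*them* is a pronoun; Principle B requires it to be free in its binding domain — the clause headed by 'nominate'.
— the candidates: possessor inside the subject DP of the clause headed by 'nominate'; does not c-command the pronoun — Principle B does not apply; allowed.
— the candidates' parents: subject of the clause headed by 'nominate'; c-commands the pronoun within its binding domain — blocked (Principle B).
— the musicians: subject of the matrix clause; c-commands the pronoun but lies outside its binding domain — allowed.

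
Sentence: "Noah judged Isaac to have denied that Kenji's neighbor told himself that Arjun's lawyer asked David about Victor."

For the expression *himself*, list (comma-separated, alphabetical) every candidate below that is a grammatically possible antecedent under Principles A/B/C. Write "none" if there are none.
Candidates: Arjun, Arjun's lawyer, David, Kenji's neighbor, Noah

Kenji's neighbor

*himself* is a reflexive; Principle A requires it to be bound within its binding domain — the clause headed by 'told'.
— Arjun: possessor inside the subject DP of the clause headed by 'asked'; does not c-command the reflexive — cannot bind it (Principle A).
— Arjun's lawyer: subject of the clause headed by 'asked'; does not c-command the reflexive — cannot bind it (Principle A).
— David: object of the clause headed by 'asked'; does not c-command the reflexive — cannot bind it (Principle A).
— Kenji's neighbor: subject of the clause headed by 'told'; c-commands the reflexive within its binding domain — allowed (Principle A).
— Noah: subject of the matrix clause; c-commands the reflexive but lies outside its binding domain — cannot bind it (Principle A).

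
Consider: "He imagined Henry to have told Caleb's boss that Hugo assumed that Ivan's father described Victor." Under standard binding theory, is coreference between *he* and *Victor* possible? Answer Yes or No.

*Victor* is an R-expression; Principle C requires it to be free (not bound by any c-commanding expression).
— he: subject of the matrix clause; the pronoun c-commands the R-expression — coreference blocked (Principle C).

No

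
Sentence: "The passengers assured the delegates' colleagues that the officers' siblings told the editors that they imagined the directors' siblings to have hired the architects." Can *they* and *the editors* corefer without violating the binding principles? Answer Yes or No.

*the editors* is an R-expression; Principle C requires it to be free (not bound by any c-commanding expression).
— they: subject of the clause headed by 'imagined'; the pronoun does not c-command the R-expression — coreference allowed.

Yes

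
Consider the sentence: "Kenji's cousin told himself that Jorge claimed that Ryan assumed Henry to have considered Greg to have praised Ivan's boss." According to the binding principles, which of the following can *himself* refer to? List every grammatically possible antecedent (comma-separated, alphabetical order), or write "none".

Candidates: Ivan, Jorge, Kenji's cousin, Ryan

*himself* is a reflexive; Principle A requires it to be bound within its binding domain — the matrix clause.
— Ivan: possessor inside the object DP of the clause headed by 'praised'; does not c-command the reflexive — cannot bind it (Principle A).
— Jorge: subject of the clause headed by 'claimed'; does not c-command the reflexive — cannot bind it (Principle A).
— Kenji's cousin: subject of the matrix clause; c-commands the reflexive within its binding domain — allowed (Principle A).
— Ryan: subject of the clause headed by 'assumed'; does not c-command the reflexive — cannot bind it (Principle A).

Kenji's cousin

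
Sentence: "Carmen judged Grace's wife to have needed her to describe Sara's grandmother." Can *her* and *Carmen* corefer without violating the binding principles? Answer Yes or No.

*Carmen* is an R-expression; Principle C requires it to be free (not bound by any c-commanding expression).
— her: subject of the clause headed by 'describe'; the pronoun does not c-command the R-expression — coreference allowed.

Yes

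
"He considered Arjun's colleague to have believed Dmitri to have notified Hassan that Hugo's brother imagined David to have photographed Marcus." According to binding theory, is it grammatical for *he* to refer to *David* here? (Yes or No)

No

*David* is an R-expression; Principle C requires it to be free (not bound by any c-commanding expression).
— he: subject of the matrix clause; the pronoun c-commands the R-expression — coreference blocked (Principle C).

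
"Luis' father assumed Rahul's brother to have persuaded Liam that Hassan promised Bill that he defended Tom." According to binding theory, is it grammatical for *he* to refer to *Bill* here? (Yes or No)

Yes

*Bill* is an R-expression; Principle C requires it to be free (not bound by any c-commanding expression).
— he: subject of the clause headed by 'defended'; the pronoun does not c-command the R-expression — coreference allowed.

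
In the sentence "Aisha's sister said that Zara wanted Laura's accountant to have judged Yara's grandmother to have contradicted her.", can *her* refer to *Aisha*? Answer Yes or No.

Yes

*her* is a pronoun; Principle B requires it to be free in its binding domain — the clause headed by 'contradicted'.
— Aisha: possessor inside the subject DP of the matrix clause; does not c-command the pronoun — Principle B does not apply; allowed.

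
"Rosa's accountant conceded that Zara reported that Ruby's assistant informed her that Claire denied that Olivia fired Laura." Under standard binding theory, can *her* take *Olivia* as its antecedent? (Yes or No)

No

*her* is a pronoun; Principle B requires it to be free in its binding domain — the clause headed by 'informed'.
— Olivia: subject of the clause headed by 'fired'; is c-commanded by the pronoun; coreference would bind this R-expression — blocked (Principle C).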